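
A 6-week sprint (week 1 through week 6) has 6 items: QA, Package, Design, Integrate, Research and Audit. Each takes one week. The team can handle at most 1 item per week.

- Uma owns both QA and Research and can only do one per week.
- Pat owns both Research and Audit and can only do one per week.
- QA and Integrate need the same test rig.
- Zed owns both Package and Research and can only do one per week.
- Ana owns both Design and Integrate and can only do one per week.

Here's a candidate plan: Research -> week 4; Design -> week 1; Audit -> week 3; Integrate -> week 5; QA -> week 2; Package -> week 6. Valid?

Valid

Zed owns both Package and Research and can only do one per week — holds.
The team can handle at most 1 item per week — holds.
Pat owns both Research and Audit and can only do one per week — holds.
Uma owns both QA and Research and can only do one per week — holds.
QA and Integrate need the same test rig — holds.
Ana owns both Design and Integrate and can only do one per week — holds.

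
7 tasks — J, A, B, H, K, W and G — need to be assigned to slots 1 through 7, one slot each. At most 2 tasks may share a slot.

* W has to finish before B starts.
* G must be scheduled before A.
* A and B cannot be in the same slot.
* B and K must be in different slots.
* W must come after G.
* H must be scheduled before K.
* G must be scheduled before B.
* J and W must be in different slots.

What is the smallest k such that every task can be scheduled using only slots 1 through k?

4

The precedence chain requires at least 3 distinct slots.
With at most 2 per slot and 7 tasks, at least 4 slots are needed.
4 works (last occupied slot: 4): for example H -> 1, B -> 3, A -> 2, J -> 3, W -> 2, K -> 4, G -> 1.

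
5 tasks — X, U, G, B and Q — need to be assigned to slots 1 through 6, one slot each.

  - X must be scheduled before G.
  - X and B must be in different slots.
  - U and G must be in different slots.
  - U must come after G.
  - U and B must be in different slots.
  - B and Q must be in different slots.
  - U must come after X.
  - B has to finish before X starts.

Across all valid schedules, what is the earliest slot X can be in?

Precedence pushes X to at least 2; downstream work caps X at 4.
X at 2 is achievable: G=3; Q=2; X=2; B=1; U=4.

2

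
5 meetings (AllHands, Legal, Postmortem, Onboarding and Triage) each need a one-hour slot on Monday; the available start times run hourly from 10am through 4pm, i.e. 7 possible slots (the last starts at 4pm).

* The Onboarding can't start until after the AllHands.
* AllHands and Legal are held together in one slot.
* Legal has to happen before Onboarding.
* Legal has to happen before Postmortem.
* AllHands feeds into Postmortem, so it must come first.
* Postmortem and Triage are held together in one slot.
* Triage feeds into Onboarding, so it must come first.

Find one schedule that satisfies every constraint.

Triage in 11am; AllHands in 10am; Postmortem in 11am; Legal in 10am; Onboarding in 12pm

Checking: Triage(11am) before Onboarding(12pm); Legal(10am) before Onboarding(12pm); AllHands(10am) before Postmortem(11am); AllHands(10am) before Onboarding(12pm); Legal(10am) before Postmortem(11am); Postmortem = Triage = 11am; AllHands = Legal = 10am.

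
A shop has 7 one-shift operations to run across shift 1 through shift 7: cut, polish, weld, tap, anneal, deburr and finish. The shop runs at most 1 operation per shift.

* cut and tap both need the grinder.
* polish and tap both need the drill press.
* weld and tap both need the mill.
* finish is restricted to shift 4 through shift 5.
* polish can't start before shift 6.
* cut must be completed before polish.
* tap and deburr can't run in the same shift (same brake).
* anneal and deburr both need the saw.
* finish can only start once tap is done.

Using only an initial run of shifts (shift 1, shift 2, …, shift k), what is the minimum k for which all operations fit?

7

The precedence chain requires at least 2 distinct shifts.
With at most 1 per shift and 7 operations, at least 7 shifts are needed.
polish can't be placed before shift 6, so the schedule must run through at least shift 6.
7 works (last occupied shift: shift 7): for example cut=shift 1; anneal=shift 5; weld=shift 3; polish=shift 6; finish=shift 4; tap=shift 2; deburr=shift 7.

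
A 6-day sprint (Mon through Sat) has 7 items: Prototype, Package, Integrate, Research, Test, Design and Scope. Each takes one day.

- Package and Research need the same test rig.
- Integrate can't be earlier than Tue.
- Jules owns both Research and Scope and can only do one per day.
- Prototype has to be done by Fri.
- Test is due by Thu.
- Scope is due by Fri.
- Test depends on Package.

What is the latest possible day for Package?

Downstream work caps Package at Wed.
Package at Wed is achievable: Integrate=Tue; Scope=Mon; Package=Wed; Prototype=Mon; Research=Tue; Test=Thu; Design=Mon.

Wed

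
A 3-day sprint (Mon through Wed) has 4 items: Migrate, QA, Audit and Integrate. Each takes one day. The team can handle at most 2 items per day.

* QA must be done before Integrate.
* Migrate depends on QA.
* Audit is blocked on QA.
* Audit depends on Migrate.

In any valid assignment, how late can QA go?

Mon

Downstream work caps QA at Mon.
QA at Mon is achievable: QA -> Mon; Integrate -> Tue; Migrate -> Tue; Audit -> Wed.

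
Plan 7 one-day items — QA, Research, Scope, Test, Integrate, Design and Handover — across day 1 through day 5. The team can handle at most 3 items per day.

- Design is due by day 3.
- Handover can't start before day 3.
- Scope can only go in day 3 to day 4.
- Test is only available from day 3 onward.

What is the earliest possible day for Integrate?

Integrate at day 1 is achievable: Integrate=day 1, Design=day 1, Scope=day 3, Research=day 2, Handover=day 3, QA=day 1, Test=day 3.

day 1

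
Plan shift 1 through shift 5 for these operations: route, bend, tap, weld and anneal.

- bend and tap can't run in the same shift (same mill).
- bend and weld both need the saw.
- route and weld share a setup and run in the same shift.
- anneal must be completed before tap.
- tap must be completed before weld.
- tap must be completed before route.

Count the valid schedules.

30

Splitting on route: it can be shift 3 (3), shift 4 (9), shift 5 (18). Listing each branch's schedules as (bend, tap, weld, anneal) by shift number:
route=shift 3: (1,2,3,1) (4,2,3,1) (5,2,3,1) — 3.
route=shift 4: (1,2,4,1) (1,3,4,1) (1,3,4,2) (2,3,4,1) (2,3,4,2) (3,2,4,1) (5,2,4,1) (5,3,4,1) (5,3,4,2) — 9.
route=shift 5: (1,2,5,1) (1,3,5,1) (1,3,5,2) (1,4,5,1) (1,4,5,2) (1,4,5,3) (2,3,5,1) (2,3,5,2) (2,4,5,1) (2,4,5,2) (2,4,5,3) (3,2,5,1) (3,4,5,1) (3,4,5,2) (3,4,5,3) (4,2,5,1) (4,3,5,1) (4,3,5,2) — 18.
Summing: 3 + 9 + 18 = 30.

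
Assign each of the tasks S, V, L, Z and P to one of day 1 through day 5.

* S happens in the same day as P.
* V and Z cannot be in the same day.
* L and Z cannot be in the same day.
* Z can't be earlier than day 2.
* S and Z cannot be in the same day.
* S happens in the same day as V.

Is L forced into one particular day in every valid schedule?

No

L can be day 1 (e.g. S in day 1, Z in day 2, V in day 1, L in day 1, P in day 1) or day 2 (e.g. L=day 2, P=day 1, Z=day 3, V=day 1, S=day 1).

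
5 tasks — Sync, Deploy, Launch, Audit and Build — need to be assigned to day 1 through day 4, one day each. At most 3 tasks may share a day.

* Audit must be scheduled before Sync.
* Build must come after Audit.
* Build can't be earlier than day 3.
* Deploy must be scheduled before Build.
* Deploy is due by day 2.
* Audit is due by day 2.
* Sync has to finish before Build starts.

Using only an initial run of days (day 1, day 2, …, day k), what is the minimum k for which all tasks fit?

The precedence chain requires at least 3 distinct days.
With at most 3 per day and 5 tasks, at least 2 days are needed.
3 works (last occupied day: day 3): for example Sync=day 2; Build=day 3; Launch=day 1; Deploy=day 1; Audit=day 1.

3 days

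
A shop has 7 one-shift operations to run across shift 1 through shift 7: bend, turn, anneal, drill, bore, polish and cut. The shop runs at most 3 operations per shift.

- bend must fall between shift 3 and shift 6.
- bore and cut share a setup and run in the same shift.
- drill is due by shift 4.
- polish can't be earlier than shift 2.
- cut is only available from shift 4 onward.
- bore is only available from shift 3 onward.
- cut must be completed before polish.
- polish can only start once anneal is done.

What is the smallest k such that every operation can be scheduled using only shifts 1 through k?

The precedence chain requires at least 2 distinct shifts.
With at most 3 per shift and 7 operations, at least 3 shifts are needed.
Propagating the time windows through the other constraints, polish can't land before shift 5, so the schedule must run through at least shift 5.
5 works (last occupied shift: shift 5): for example drill=shift 1, cut=shift 4, bore=shift 4, turn=shift 1, bend=shift 3, polish=shift 5, anneal=shift 1.

5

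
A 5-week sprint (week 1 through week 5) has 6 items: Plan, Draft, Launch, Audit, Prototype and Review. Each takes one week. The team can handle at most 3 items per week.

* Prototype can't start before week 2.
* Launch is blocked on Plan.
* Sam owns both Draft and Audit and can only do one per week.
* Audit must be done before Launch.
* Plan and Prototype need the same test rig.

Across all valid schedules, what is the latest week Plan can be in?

Downstream work caps Plan at week 4.
Plan at week 4 is achievable: Plan -> week 4, Prototype -> week 2, Review -> week 1, Draft -> week 2, Audit -> week 1, Launch -> week 5.

week 4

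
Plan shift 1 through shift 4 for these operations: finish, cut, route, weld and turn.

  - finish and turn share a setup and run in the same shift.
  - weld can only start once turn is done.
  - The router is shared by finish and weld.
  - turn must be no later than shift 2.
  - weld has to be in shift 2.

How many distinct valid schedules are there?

16

Splitting on cut: it can be shift 1 (4), shift 2 (4), shift 3 (4), shift 4 (4). Listing each branch's schedules as (finish, route, weld, turn) by shift number:
cut=shift 1: (1,1,2,1) (1,2,2,1) (1,3,2,1) (1,4,2,1) — 4.
cut=shift 2: (1,1,2,1) (1,2,2,1) (1,3,2,1) (1,4,2,1) — 4.
cut=shift 3: (1,1,2,1) (1,2,2,1) (1,3,2,1) (1,4,2,1) — 4.
cut=shift 4: (1,1,2,1) (1,2,2,1) (1,3,2,1) (1,4,2,1) — 4.
Summing: 4 + 4 + 4 + 4 = 16.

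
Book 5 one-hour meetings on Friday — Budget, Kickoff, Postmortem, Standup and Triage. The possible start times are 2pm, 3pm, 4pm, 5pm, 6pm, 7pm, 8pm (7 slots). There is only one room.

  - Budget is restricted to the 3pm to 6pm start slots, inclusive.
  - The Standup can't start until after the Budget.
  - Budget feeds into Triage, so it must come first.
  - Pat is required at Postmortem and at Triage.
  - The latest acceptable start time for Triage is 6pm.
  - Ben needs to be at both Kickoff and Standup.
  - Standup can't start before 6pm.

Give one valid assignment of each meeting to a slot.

Postmortem -> 5pm, Kickoff -> 2pm, Budget -> 3pm, Triage -> 4pm, Standup -> 6pm

Checking: Budget(3pm) before Standup(6pm); Budget(3pm) before Triage(4pm); Kickoff(2pm) != Standup(6pm); Postmortem(5pm) != Triage(4pm); Standup=6pm in [6pm,8pm]; Budget=3pm in [3pm,6pm]; Triage=4pm in [2pm,6pm]; max 1 per slot (cap 1).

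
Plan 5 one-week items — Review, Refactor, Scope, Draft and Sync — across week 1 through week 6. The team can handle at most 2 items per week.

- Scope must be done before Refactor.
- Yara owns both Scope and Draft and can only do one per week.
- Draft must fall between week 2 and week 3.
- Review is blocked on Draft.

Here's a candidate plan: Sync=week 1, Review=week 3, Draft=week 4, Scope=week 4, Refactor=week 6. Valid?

Yara owns both Scope and Draft and can only do one per week — violated.
Scope must be done before Refactor — holds.
Draft must fall between week 2 and week 3 — violated.
The team can handle at most 2 items per week — holds.
Review is blocked on Draft — violated.

Invalid. Yara owns both Scope and Draft and can only do one per week.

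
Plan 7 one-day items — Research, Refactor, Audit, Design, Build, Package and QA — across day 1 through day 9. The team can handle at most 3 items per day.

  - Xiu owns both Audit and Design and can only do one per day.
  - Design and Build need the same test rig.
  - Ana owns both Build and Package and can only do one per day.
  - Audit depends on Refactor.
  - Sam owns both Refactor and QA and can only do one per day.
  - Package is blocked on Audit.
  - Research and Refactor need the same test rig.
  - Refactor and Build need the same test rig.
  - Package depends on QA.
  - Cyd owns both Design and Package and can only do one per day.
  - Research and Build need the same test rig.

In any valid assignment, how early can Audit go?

day 2

Precedence pushes Audit to at least day 2; downstream work caps Audit at day 8.
Audit at day 2 is achievable: Research in day 2, Design in day 1, QA in day 2, Package in day 3, Refactor in day 1, Audit in day 2, Build in day 4.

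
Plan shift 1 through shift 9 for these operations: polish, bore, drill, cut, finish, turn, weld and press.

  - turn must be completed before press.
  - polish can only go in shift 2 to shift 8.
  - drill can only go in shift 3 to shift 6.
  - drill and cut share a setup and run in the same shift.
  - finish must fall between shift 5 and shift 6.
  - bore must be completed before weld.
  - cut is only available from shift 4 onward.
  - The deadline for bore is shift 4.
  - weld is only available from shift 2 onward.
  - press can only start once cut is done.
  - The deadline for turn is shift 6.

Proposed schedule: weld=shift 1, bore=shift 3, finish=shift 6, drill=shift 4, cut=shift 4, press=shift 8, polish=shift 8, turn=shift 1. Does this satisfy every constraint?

drill can only go in shift 3 to shift 6 — holds.
press can only start once cut is done — holds.
weld is only available from shift 2 onward — violated.
The deadline for turn is shift 6 — holds.
turn must be completed before press — holds.
cut is only available from shift 4 onward — holds.
drill and cut share a setup and run in the same shift — holds.
bore must be completed before weld — violated.
polish can only go in shift 2 to shift 8 — holds.
The deadline for bore is shift 4 — holds.
finish must fall between shift 5 and shift 6 — holds.

Invalid. weld is only available from shift 2 onward.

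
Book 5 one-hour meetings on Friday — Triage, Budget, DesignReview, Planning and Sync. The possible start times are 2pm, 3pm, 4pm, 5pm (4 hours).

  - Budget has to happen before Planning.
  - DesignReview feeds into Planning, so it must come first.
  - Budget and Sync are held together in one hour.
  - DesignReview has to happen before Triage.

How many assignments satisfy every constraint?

31

Splitting on Triage: it can be 3pm (6), 4pm (11), 5pm (14). Listing each branch's schedules as (Budget, DesignReview, Planning, Sync):
Triage=3pm: (2pm,2pm,3pm,2pm) (2pm,2pm,4pm,2pm) (2pm,2pm,5pm,2pm) (3pm,2pm,4pm,3pm) (3pm,2pm,5pm,3pm) (4pm,2pm,5pm,4pm) — 6.
Triage=4pm: (2pm,2pm,3pm,2pm) (2pm,2pm,4pm,2pm) (2pm,2pm,5pm,2pm) (2pm,3pm,4pm,2pm) (2pm,3pm,5pm,2pm) (3pm,2pm,4pm,3pm) (3pm,2pm,5pm,3pm) (3pm,3pm,4pm,3pm) (3pm,3pm,5pm,3pm) (4pm,2pm,5pm,4pm) (4pm,3pm,5pm,4pm) — 11.
Triage=5pm: (2pm,2pm,3pm,2pm) (2pm,2pm,4pm,2pm) (2pm,2pm,5pm,2pm) (2pm,3pm,4pm,2pm) (2pm,3pm,5pm,2pm) (2pm,4pm,5pm,2pm) (3pm,2pm,4pm,3pm) (3pm,2pm,5pm,3pm) (3pm,3pm,4pm,3pm) (3pm,3pm,5pm,3pm) (3pm,4pm,5pm,3pm) (4pm,2pm,5pm,4pm) (4pm,3pm,5pm,4pm) (4pm,4pm,5pm,4pm) — 14.
Summing: 6 + 11 + 14 = 31.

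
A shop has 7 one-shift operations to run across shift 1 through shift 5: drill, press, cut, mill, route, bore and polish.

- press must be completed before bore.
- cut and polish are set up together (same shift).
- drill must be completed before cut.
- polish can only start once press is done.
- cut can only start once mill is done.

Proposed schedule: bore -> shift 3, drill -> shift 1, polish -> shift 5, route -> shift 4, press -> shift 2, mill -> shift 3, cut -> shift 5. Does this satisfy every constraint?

press must be completed before bore — holds.
cut and polish are set up together (same shift) — holds.
drill must be completed before cut — holds.
cut can only start once mill is done — holds.
polish can only start once press is done — holds.

Yes, all constraints hold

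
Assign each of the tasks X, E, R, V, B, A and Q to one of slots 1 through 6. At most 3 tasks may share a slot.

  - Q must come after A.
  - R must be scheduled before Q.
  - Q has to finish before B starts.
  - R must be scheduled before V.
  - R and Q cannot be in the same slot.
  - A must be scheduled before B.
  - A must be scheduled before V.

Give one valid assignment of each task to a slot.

Q in 2, A in 1, B in 3, R in 1, V in 2, X in 1, E in 2

Checking: Q(2) before B(3); A(1) before B(3); R(1) before V(2); A(1) before V(2); A(1) before Q(2); R(1) before Q(2); R(1) != Q(2); max 3 per slot (cap 3).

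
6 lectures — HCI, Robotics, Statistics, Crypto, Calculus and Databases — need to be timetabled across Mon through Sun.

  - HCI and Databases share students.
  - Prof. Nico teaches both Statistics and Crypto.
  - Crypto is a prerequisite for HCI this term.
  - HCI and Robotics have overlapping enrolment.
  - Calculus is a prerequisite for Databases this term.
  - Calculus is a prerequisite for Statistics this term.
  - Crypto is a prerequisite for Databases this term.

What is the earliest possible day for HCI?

Tue

Precedence pushes HCI to at least Tue.
HCI at Tue is achievable: Databases -> Wed, HCI -> Tue, Calculus -> Mon, Crypto -> Mon, Robotics -> Mon, Statistics -> Tue.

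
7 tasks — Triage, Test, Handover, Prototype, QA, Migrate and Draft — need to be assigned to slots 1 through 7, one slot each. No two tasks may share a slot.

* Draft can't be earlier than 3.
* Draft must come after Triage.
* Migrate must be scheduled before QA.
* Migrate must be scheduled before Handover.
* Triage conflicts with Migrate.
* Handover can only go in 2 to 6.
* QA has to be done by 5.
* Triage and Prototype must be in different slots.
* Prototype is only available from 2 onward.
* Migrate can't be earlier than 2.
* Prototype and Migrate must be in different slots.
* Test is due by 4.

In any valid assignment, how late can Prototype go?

Prototype is available from 2.
Prototype at 7 is achievable: Handover=3; Triage=5; Migrate=2; Test=1; QA=4; Prototype=7; Draft=6.

7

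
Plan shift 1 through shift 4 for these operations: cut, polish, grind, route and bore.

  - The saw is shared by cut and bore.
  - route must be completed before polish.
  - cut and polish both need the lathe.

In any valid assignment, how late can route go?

Downstream work caps route at shift 3.
route at shift 3 is achievable: route=shift 3, cut=shift 1, polish=shift 4, grind=shift 1, bore=shift 2.

shift 3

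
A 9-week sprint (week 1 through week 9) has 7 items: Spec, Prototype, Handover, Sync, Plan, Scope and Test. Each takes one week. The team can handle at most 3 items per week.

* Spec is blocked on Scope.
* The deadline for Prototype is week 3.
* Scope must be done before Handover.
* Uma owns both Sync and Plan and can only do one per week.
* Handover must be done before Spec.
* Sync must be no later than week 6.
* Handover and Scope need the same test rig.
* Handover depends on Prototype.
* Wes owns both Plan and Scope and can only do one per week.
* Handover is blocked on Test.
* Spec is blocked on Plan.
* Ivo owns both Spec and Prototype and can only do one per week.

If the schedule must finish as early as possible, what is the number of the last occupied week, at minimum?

week 3

The precedence chain requires at least 3 distinct weeks.
With at most 3 per week and 7 work items, at least 3 weeks are needed.
3 works (last occupied week: week 3): for example Prototype=week 1; Sync=week 3; Test=week 1; Handover=week 2; Scope=week 1; Spec=week 3; Plan=week 2.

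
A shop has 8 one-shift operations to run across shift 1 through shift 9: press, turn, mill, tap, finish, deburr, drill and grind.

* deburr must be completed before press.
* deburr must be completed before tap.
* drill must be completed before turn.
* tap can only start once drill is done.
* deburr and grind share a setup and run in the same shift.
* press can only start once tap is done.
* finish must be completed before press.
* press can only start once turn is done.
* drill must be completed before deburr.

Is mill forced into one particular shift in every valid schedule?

No

mill can be shift 1 (e.g. finish=shift 1, drill=shift 1, turn=shift 2, tap=shift 3, press=shift 4, deburr=shift 2, mill=shift 1, grind=shift 2) or shift 2 (e.g. press in shift 4, turn in shift 2, finish in shift 1, deburr in shift 2, grind in shift 2, tap in shift 3, mill in shift 2, drill in shift 1).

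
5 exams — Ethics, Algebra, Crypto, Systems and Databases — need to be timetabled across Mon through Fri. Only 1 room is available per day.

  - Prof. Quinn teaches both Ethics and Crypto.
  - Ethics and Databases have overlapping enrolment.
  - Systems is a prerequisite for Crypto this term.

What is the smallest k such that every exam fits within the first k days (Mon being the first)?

5

The precedence chain requires at least 2 distinct days.
With at most 1 per day and 5 exams, at least 5 days are needed.
5 works (last occupied day: Fri): for example Crypto in Tue, Databases in Fri, Algebra in Thu, Ethics in Wed, Systems in Mon.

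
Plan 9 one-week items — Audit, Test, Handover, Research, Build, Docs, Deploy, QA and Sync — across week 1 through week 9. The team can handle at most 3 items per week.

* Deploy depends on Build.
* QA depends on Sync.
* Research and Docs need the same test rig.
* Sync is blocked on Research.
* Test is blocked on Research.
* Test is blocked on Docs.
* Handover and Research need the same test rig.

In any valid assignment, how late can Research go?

Downstream work caps Research at week 7.
Research at week 7 is achievable: Sync in week 8; Build in week 1; Deploy in week 2; Docs in week 1; Handover in week 2; Research in week 7; Test in week 8; Audit in week 1; QA in week 9.

week 7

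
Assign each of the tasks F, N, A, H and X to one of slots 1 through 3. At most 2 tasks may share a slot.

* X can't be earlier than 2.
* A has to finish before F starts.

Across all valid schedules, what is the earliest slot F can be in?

Precedence pushes F to at least 2.
F at 2 is achievable: A in 1; H in 3; N in 1; F in 2; X in 2.

2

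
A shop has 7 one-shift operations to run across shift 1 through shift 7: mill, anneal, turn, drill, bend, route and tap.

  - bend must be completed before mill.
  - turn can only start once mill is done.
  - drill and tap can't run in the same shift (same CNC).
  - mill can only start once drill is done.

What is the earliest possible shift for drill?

Downstream work caps drill at shift 5.
drill at shift 1 is achievable: anneal in shift 1, route in shift 1, turn in shift 3, drill in shift 1, mill in shift 2, bend in shift 1, tap in shift 2.

shift 1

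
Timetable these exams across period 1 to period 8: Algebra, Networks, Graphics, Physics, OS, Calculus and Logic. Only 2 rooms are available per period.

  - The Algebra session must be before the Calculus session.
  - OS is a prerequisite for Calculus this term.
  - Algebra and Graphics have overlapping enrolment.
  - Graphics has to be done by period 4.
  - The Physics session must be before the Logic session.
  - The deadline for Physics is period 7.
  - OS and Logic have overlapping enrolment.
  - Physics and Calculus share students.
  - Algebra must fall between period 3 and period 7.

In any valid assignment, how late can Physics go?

Physics's own window allows nothing later than period 7.
Physics at period 7 is achievable: Algebra -> period 3; Physics -> period 7; Logic -> period 8; Calculus -> period 4; OS -> period 1; Graphics -> period 1; Networks -> period 2.

period 7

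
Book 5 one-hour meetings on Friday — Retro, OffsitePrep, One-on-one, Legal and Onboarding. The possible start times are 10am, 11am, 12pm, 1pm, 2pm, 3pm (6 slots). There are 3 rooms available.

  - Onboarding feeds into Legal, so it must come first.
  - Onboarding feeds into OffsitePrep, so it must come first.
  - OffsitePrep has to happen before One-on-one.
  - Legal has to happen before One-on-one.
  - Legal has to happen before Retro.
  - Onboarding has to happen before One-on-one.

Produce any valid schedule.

OffsitePrep=11am, Retro=12pm, One-on-one=12pm, Legal=11am, Onboarding=10am

Checking: Onboarding(10am) before Legal(11am); Legal(11am) before One-on-one(12pm); Onboarding(10am) before One-on-one(12pm); Onboarding(10am) before OffsitePrep(11am); Legal(11am) before Retro(12pm); OffsitePrep(11am) before One-on-one(12pm); max 2 per slot (cap 3).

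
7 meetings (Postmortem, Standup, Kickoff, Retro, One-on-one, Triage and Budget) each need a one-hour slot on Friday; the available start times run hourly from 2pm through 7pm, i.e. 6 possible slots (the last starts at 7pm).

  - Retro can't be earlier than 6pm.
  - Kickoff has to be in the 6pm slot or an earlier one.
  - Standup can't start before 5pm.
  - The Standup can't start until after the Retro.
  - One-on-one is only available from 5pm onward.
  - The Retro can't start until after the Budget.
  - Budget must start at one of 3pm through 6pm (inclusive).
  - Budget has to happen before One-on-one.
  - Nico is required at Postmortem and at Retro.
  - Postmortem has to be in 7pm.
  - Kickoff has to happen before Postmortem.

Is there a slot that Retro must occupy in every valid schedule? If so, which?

6pm

Retro's window is 6pm–7pm.
Postmortem is fixed at 7pm, and Retro can't share a slot with Postmortem.
So Retro must be 6pm.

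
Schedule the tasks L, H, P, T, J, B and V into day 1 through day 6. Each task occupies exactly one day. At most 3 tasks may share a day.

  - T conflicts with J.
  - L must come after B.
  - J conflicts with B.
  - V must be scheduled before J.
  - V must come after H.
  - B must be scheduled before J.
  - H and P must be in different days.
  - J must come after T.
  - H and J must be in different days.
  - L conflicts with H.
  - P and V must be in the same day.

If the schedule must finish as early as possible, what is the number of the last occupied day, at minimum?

3

The precedence chain requires at least 3 distinct days.
With at most 3 per day and 7 tasks, at least 3 days are needed.
3 works (last occupied day: day 3): for example T in day 1, B in day 1, L in day 2, H in day 1, V in day 2, P in day 2, J in day 3.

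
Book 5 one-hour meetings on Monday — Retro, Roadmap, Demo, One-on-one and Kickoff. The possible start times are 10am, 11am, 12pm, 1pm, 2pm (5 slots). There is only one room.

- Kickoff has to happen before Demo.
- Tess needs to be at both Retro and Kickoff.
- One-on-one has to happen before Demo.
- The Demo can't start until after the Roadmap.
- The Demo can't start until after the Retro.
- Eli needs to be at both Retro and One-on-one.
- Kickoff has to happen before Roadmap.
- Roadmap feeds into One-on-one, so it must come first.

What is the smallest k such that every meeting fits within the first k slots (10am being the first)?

5 slots

The precedence chain requires at least 4 distinct slots.
With at most 1 per slot and 5 meetings, at least 5 slots are needed.
5 works (last occupied slot: 2pm): for example Roadmap=11am, One-on-one=12pm, Kickoff=10am, Retro=1pm, Demo=2pm.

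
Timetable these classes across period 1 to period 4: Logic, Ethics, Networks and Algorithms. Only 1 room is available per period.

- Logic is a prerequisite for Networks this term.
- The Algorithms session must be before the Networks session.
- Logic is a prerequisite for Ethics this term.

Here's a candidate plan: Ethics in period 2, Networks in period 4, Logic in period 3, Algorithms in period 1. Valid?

No — it violates: Logic is a prerequisite for Ethics this term

Logic is a prerequisite for Networks this term — holds.
Only 1 room is available per period — holds.
The Algorithms session must be before the Networks session — holds.
Logic is a prerequisite for Ethics this term — violated.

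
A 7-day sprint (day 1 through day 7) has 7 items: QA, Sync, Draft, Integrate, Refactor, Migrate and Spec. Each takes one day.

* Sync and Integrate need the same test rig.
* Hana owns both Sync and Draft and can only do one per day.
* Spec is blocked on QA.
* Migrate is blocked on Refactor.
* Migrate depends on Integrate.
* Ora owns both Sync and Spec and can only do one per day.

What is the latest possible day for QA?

Downstream work caps QA at day 6.
QA at day 6 is achievable: Refactor=day 1; Spec=day 7; Migrate=day 2; Draft=day 1; Sync=day 2; Integrate=day 1; QA=day 6.

day 6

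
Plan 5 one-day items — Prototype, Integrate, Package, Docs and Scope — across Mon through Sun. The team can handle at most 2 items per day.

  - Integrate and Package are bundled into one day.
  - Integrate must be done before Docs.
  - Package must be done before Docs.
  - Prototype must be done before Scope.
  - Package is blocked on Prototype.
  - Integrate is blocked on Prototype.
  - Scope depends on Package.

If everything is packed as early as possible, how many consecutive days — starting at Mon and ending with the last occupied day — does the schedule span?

3 days

The precedence chain requires at least 3 distinct days.
With at most 2 per day and 5 tasks, at least 3 days are needed.
3 works (last occupied day: Wed): for example Prototype -> Mon; Docs -> Wed; Scope -> Wed; Package -> Tue; Integrate -> Tue.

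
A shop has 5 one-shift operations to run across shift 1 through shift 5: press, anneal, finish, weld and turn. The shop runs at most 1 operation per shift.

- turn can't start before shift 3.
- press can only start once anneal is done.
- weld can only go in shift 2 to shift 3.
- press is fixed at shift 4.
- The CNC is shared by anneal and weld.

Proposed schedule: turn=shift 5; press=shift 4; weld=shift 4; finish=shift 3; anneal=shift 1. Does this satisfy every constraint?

No — it violates: The shop runs at most 1 operation per shift

turn can't start before shift 3 — holds.
weld can only go in shift 2 to shift 3 — violated.
press is fixed at shift 4 — holds.
press can only start once anneal is done — holds.
The CNC is shared by anneal and weld — holds.
The shop runs at most 1 operation per shift — violated.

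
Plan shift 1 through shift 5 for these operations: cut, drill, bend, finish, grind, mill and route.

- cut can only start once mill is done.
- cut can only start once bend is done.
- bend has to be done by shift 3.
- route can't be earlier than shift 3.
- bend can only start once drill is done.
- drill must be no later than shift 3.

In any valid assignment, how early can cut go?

Precedence pushes cut to at least shift 3.
cut at shift 3 is achievable: bend in shift 2; drill in shift 1; route in shift 3; mill in shift 1; cut in shift 3; grind in shift 1; finish in shift 1.

shift 3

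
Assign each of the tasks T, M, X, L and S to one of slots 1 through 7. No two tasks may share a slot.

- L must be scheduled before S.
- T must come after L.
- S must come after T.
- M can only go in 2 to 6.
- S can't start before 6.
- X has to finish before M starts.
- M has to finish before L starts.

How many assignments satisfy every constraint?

Splitting on T: it can be 4 (2), 5 (8), 6 (10). Listing each branch's schedules as (M, X, L, S):
T=4: (2,1,3,6) (2,1,3,7) — 2.
T=5: (2,1,3,6) (2,1,3,7) (2,1,4,6) (2,1,4,7) (3,1,4,6) (3,1,4,7) (3,2,4,6) (3,2,4,7) — 8.
T=6: (2,1,3,7) (2,1,4,7) (2,1,5,7) (3,1,4,7) (3,1,5,7) (3,2,4,7) (3,2,5,7) (4,1,5,7) (4,2,5,7) (4,3,5,7) — 10.
Summing: 2 + 8 + 10 = 20.

20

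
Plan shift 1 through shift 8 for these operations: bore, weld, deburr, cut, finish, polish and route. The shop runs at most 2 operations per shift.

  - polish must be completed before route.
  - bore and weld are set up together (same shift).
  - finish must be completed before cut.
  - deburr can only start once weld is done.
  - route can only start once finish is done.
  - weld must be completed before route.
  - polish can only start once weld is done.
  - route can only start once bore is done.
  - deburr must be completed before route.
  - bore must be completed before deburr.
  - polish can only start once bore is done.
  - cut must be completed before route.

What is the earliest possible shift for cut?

Precedence pushes cut to at least shift 2; downstream work caps cut at shift 7.
cut at shift 2 is achievable: finish=shift 1, deburr=shift 4, polish=shift 4, route=shift 5, cut=shift 2, weld=shift 3, bore=shift 3.

shift 2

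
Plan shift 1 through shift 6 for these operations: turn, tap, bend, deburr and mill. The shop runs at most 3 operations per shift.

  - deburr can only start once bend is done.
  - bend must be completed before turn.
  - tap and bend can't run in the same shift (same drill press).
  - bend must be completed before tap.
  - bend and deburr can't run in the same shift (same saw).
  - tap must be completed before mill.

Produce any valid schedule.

bend in shift 1, tap in shift 2, mill in shift 3, deburr in shift 2, turn in shift 2

Checking: bend(shift 1) before tap(shift 2); tap(shift 2) before mill(shift 3); bend(shift 1) before deburr(shift 2); bend(shift 1) before turn(shift 2); tap(shift 2) != bend(shift 1); bend(shift 1) != deburr(shift 2); max 3 per shift (cap 3).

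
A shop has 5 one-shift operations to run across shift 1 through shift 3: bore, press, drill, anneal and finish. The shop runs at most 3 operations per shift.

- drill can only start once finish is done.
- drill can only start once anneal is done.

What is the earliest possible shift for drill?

Precedence pushes drill to at least shift 2.
drill at shift 2 is achievable: drill in shift 2; press in shift 2; bore in shift 1; finish in shift 1; anneal in shift 1.

shift 2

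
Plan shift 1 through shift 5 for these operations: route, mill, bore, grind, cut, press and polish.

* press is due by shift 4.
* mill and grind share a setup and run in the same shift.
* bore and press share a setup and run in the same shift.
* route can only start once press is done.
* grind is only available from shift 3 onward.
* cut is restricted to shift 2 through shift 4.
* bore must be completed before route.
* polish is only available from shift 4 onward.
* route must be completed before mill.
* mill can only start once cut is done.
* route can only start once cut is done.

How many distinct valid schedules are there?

20

Splitting on route: it can be shift 3 (8), shift 4 (12). Listing each branch's schedules as (mill, bore, grind, cut, press, polish) by shift number:
route=shift 3: (4,1,4,2,1,4) (4,1,4,2,1,5) (4,2,4,2,2,4) (4,2,4,2,2,5) (5,1,5,2,1,4) (5,1,5,2,1,5) (5,2,5,2,2,4) (5,2,5,2,2,5) — 8.
route=shift 4: (5,1,5,2,1,4) (5,1,5,2,1,5) (5,1,5,3,1,4) (5,1,5,3,1,5) (5,2,5,2,2,4) (5,2,5,2,2,5) (5,2,5,3,2,4) (5,2,5,3,2,5) (5,3,5,2,3,4) (5,3,5,2,3,5) (5,3,5,3,3,4) (5,3,5,3,3,5) — 12.
Summing: 8 + 12 = 20.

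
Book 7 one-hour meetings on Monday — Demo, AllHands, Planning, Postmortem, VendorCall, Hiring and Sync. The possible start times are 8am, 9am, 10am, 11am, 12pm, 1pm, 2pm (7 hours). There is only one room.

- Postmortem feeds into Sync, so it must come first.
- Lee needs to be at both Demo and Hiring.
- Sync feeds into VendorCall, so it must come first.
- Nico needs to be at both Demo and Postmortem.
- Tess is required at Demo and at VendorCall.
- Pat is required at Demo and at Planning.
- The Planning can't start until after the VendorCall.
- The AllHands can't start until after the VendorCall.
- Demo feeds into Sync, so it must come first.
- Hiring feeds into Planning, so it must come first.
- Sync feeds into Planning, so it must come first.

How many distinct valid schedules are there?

22

Splitting on Demo: it can be 8am (9), 9am (9), 10am (4). Listing each branch's schedules as (AllHands, Planning, Postmortem, VendorCall, Hiring, Sync):
Demo=8am: (12pm,2pm,9am,11am,1pm,10am) (1pm,2pm,9am,11am,12pm,10am) (1pm,2pm,9am,12pm,10am,11am) (1pm,2pm,9am,12pm,11am,10am) (1pm,2pm,10am,12pm,9am,11am) (2pm,1pm,9am,11am,12pm,10am) (2pm,1pm,9am,12pm,10am,11am) (2pm,1pm,9am,12pm,11am,10am) (2pm,1pm,10am,12pm,9am,11am) — 9.
Demo=9am: (12pm,2pm,8am,11am,1pm,10am) (1pm,2pm,8am,11am,12pm,10am) (1pm,2pm,8am,12pm,10am,11am) (1pm,2pm,8am,12pm,11am,10am) (1pm,2pm,10am,12pm,8am,11am) (2pm,1pm,8am,11am,12pm,10am) (2pm,1pm,8am,12pm,10am,11am) (2pm,1pm,8am,12pm,11am,10am) (2pm,1pm,10am,12pm,8am,11am) — 9.
Demo=10am: (1pm,2pm,8am,12pm,9am,11am) (1pm,2pm,9am,12pm,8am,11am) (2pm,1pm,8am,12pm,9am,11am) (2pm,1pm,9am,12pm,8am,11am) — 4.
Summing: 9 + 9 + 4 = 22.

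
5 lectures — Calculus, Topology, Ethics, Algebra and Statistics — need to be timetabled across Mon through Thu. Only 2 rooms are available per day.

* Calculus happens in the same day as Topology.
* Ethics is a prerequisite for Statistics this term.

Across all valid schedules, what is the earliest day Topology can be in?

Mon

Topology at Mon is achievable: Statistics -> Wed, Topology -> Mon, Ethics -> Tue, Calculus -> Mon, Algebra -> Tue.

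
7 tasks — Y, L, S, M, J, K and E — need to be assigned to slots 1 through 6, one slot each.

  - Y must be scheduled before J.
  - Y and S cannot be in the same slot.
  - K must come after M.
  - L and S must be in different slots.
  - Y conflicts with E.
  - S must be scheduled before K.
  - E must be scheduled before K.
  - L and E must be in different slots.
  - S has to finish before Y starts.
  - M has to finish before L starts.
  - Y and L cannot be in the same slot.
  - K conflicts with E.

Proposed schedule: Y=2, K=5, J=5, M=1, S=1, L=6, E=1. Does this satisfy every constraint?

Y conflicts with E — holds.
L and S must be in different slots — holds.
Y and L cannot be in the same slot — holds.
E must be scheduled before K — holds.
M has to finish before L starts — holds.
S must be scheduled before K — holds.
K must come after M — holds.
S has to finish before Y starts — holds.
Y and S cannot be in the same slot — holds.
Y must be scheduled before J — holds.
L and E must be in different slots — holds.
K conflicts with E — holds.

Yes, all constraints hold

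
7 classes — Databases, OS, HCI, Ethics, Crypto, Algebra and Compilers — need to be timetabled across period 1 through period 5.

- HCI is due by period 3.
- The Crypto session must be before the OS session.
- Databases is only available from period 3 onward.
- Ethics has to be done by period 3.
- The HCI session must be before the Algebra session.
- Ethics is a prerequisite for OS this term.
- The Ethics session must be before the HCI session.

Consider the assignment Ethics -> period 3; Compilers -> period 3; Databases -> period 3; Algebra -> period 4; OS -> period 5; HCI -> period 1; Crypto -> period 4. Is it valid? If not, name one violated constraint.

No — it violates: The Ethics session must be before the HCI session

The Crypto session must be before the OS session — holds.
Databases is only available from period 3 onward — holds.
Ethics is a prerequisite for OS this term — holds.
HCI is due by period 3 — holds.
The HCI session must be before the Algebra session — holds.
The Ethics session must be before the HCI session — violated.
Ethics has to be done by period 3 — holds.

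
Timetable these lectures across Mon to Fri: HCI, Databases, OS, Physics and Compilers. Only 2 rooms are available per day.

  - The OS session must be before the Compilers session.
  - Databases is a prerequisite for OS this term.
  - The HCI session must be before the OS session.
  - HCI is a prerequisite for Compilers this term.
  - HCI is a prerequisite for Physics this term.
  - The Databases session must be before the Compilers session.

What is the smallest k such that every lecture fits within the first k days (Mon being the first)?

The precedence chain requires at least 3 distinct days.
With at most 2 per day and 5 lectures, at least 3 days are needed.
3 works (last occupied day: Wed): for example Databases -> Mon, Compilers -> Wed, Physics -> Tue, HCI -> Mon, OS -> Tue.

3 days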